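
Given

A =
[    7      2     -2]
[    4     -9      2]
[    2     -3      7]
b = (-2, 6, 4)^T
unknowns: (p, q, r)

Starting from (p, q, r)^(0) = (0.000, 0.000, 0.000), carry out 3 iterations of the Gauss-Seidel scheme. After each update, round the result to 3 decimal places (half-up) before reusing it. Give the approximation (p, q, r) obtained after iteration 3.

Iteration 1:
  p = (-2 - (2)·0.000 - (-2)·0.000) / (7) = -0.286
  q = (6 - (4)·-0.286 - (2)·0.000) / (-9) = -0.794
  r = (4 - (2)·-0.286 - (-3)·-0.794) / (7) = 0.313
Iteration 2:
  p = (-2 - (2)·-0.794 - (-2)·0.313) / (7) = 0.031
  q = (6 - (4)·0.031 - (2)·0.313) / (-9) = -0.583
  r = (4 - (2)·0.031 - (-3)·-0.583) / (7) = 0.313
Iteration 3:
  p = (-2 - (2)·-0.583 - (-2)·0.313) / (7) = -0.030
  q = (6 - (4)·-0.030 - (2)·0.313) / (-9) = -0.610
  r = (4 - (2)·-0.030 - (-3)·-0.610) / (7) = 0.319

(-0.030, -0.610, 0.319)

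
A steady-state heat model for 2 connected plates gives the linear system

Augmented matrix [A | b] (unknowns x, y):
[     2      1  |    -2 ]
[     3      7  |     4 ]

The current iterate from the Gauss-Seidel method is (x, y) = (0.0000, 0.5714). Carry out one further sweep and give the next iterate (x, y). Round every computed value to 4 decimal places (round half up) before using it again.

(-1.2857, 1.1224)

One sweep:
  x = (-2 - (1)·0.5714) / (2) = -1.2857
  y = (4 - (3)·-1.2857) / (7) = 1.1224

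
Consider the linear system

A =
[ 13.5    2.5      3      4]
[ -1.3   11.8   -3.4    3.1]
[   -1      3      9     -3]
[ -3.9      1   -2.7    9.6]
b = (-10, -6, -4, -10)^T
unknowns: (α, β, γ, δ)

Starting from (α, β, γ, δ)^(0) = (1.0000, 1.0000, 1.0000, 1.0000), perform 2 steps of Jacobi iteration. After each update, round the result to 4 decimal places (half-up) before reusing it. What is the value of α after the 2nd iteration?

Iteration 1:
  α = (-10 - (2.5)·1.0000 - (3)·1.0000 - (4)·1.0000) / (13.5) = -1.4444
  β = (-6 - (-1.3)·1.0000 - (-3.4)·1.0000 - (3.1)·1.0000) / (11.8) = -0.3729
  γ = (-4 - (-1)·1.0000 - (3)·1.0000 - (-3)·1.0000) / (9) = -0.3333
  δ = (-10 - (-3.9)·1.0000 - (1)·1.0000 - (-2.7)·1.0000) / (9.6) = -0.4583
Iteration 2:
  α = (-10 - (2.5)·-0.3729 - (3)·-0.3333 - (4)·-0.4583) / (13.5) = -0.4618
  β = (-6 - (-1.3)·-1.4444 - (-3.4)·-0.3333 - (3.1)·-0.4583) / (11.8) = -0.6432
  γ = (-4 - (-1)·-1.4444 - (3)·-0.3729 - (-3)·-0.4583) / (9) = -0.6334
  δ = (-10 - (-3.9)·-1.4444 - (1)·-0.3729 - (-2.7)·-0.3333) / (9.6) = -1.6834

-0.4618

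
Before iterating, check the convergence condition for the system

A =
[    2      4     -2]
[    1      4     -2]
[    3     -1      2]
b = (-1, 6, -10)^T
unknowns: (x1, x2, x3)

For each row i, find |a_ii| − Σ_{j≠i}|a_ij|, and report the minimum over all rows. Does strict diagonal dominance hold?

-4

row 1: |2| − (4+2) = -4
row 2: |4| − (1+2) = 1
row 3: |2| − (3+1) = -2
minimum over rows = -4 → not strictly diagonally dominant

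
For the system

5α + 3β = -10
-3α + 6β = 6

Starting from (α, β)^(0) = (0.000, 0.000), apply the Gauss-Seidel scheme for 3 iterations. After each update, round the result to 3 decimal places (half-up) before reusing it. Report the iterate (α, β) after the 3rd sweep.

(-2.000, 0.000)

Iteration 1:
  α = (-10 - (3)·0.000) / (5) = -2.000
  β = (6 - (-3)·-2.000) / (6) = 0.000
Iteration 2:
  α = (-10 - (3)·0.000) / (5) = -2.000
  β = (6 - (-3)·-2.000) / (6) = 0.000
Iteration 3:
  α = (-10 - (3)·0.000) / (5) = -2.000
  β = (6 - (-3)·-2.000) / (6) = 0.000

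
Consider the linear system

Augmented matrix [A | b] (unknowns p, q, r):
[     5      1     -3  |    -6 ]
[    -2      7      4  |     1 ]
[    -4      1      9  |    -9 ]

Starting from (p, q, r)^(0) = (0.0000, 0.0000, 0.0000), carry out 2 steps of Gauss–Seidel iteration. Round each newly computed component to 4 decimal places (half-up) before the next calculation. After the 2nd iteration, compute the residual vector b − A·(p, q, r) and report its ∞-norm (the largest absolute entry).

1.9765

Iteration 1:
  p = (-6 - (1)·0.0000 - (-3)·0.0000) / (5) = -1.2000
  q = (1 - (-2)·-1.2000 - (4)·0.0000) / (7) = -0.2000
  r = (-9 - (-4)·-1.2000 - (1)·-0.2000) / (9) = -1.5111
Iteration 2:
  p = (-6 - (1)·-0.2000 - (-3)·-1.5111) / (5) = -2.0667
  q = (1 - (-2)·-2.0667 - (4)·-1.5111) / (7) = 0.4159
  r = (-9 - (-4)·-2.0667 - (1)·0.4159) / (9) = -1.9647
Residual b − A·x = (-1.9765, 1.8141, -0.0004); ∞-norm = 1.9765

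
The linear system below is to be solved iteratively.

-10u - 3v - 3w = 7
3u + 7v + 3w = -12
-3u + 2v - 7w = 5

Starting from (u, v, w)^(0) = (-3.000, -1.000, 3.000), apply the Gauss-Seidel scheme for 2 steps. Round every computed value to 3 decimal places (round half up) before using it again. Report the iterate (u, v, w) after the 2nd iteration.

Iteration 1:
  u = (7 - (-3)·-1.000 - (-3)·3.000) / (-10) = -1.300
  v = (-12 - (3)·-1.300 - (3)·3.000) / (7) = -2.443
  w = (5 - (-3)·-1.300 - (2)·-2.443) / (-7) = -0.855
Iteration 2:
  u = (7 - (-3)·-2.443 - (-3)·-0.855) / (-10) = 0.289
  v = (-12 - (3)·0.289 - (3)·-0.855) / (7) = -1.472
  w = (5 - (-3)·0.289 - (2)·-1.472) / (-7) = -1.259

(0.289, -1.472, -1.259)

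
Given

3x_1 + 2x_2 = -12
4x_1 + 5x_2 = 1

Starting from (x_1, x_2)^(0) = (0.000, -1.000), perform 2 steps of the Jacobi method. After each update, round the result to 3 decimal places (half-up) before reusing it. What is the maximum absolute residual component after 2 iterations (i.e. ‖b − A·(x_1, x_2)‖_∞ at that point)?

5.333

Iteration 1:
  x_1 = (-12 - (2)·-1.000) / (3) = -3.333
  x_2 = (1 - (4)·0.000) / (5) = 0.200
Iteration 2:
  x_1 = (-12 - (2)·0.200) / (3) = -4.133
  x_2 = (1 - (4)·-3.333) / (5) = 2.866
Residual b − A·x = (-5.333, 3.202); ∞-norm = 5.333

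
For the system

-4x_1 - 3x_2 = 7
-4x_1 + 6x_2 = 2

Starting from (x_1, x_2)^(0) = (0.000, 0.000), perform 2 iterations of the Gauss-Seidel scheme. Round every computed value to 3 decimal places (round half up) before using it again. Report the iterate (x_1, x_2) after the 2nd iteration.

Iteration 1:
  x_1 = (7 - (-3)·0.000) / (-4) = -1.750
  x_2 = (2 - (-4)·-1.750) / (6) = -0.833
Iteration 2:
  x_1 = (7 - (-3)·-0.833) / (-4) = -1.125
  x_2 = (2 - (-4)·-1.125) / (6) = -0.417

(-1.125, -0.417)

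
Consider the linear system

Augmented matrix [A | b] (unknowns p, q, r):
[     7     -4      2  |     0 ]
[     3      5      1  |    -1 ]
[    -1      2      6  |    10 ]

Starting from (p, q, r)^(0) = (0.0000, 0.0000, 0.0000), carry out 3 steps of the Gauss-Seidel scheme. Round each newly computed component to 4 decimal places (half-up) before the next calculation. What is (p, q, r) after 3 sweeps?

(-0.5678, -0.1844, 1.6335)

Iteration 1:
  p = (0 - (-4)·0.0000 - (2)·0.0000) / (7) = 0.0000
  q = (-1 - (3)·0.0000 - (1)·0.0000) / (5) = -0.2000
  r = (10 - (-1)·0.0000 - (2)·-0.2000) / (6) = 1.7333
Iteration 2:
  p = (0 - (-4)·-0.2000 - (2)·1.7333) / (7) = -0.6095
  q = (-1 - (3)·-0.6095 - (1)·1.7333) / (5) = -0.1810
  r = (10 - (-1)·-0.6095 - (2)·-0.1810) / (6) = 1.6254
Iteration 3:
  p = (0 - (-4)·-0.1810 - (2)·1.6254) / (7) = -0.5678
  q = (-1 - (3)·-0.5678 - (1)·1.6254) / (5) = -0.1844
  r = (10 - (-1)·-0.5678 - (2)·-0.1844) / (6) = 1.6335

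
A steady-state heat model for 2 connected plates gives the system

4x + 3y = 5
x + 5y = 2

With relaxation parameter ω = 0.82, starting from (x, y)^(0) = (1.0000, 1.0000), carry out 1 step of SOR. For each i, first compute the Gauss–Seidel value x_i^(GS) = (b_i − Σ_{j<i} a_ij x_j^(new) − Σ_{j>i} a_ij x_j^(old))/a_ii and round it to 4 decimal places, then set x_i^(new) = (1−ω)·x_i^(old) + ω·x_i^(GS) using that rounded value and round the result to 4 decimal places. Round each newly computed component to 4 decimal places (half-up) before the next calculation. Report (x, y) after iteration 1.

(0.5900, 0.4112)

Iteration 1:
  x: GS value = (5 - (3)·1.0000) / (4) = 0.5000;  x ← (1−ω)·1.0000 + ω·0.5000 = 0.5900
  y: GS value = (2 - (1)·0.5900) / (5) = 0.2820;  y ← (1−ω)·1.0000 + ω·0.2820 = 0.4112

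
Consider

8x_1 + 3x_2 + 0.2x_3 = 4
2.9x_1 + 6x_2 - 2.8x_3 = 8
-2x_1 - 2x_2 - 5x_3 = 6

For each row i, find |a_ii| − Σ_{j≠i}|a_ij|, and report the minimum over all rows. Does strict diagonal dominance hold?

row 1: |8| − (3+0.2) = 4.8
row 2: |6| − (2.9+2.8) = 0.3
row 3: |-5| − (2+2) = 1
minimum over rows = 0.3 → strictly diagonally dominant (convergence guaranteed)

0.3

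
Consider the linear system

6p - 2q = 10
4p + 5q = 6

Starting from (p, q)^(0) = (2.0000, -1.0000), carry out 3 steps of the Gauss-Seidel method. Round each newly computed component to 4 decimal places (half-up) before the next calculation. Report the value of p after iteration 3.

Iteration 1:
  p = (10 - (-2)·-1.0000) / (6) = 1.3333
  q = (6 - (4)·1.3333) / (5) = 0.1334
Iteration 2:
  p = (10 - (-2)·0.1334) / (6) = 1.7111
  q = (6 - (4)·1.7111) / (5) = -0.1689
Iteration 3:
  p = (10 - (-2)·-0.1689) / (6) = 1.6104
  q = (6 - (4)·1.6104) / (5) = -0.0883

1.6104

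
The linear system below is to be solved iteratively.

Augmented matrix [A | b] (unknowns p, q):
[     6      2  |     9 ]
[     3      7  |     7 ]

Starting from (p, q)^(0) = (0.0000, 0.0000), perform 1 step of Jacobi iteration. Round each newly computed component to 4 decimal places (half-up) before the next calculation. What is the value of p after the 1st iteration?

Iteration 1:
  p = (9 - (2)·0.0000) / (6) = 1.5000
  q = (7 - (3)·0.0000) / (7) = 1.0000

1.5000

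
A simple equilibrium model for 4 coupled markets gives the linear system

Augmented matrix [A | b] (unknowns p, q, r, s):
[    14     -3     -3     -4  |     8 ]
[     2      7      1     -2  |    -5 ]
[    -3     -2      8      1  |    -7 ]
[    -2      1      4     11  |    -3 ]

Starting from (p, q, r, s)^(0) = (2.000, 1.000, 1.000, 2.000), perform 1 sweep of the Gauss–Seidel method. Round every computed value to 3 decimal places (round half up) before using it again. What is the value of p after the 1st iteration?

Iteration 1:
  p = (8 - (-3)·1.000 - (-3)·1.000 - (-4)·2.000) / (14) = 1.571
  q = (-5 - (2)·1.571 - (1)·1.000 - (-2)·2.000) / (7) = -0.735
  r = (-7 - (-3)·1.571 - (-2)·-0.735 - (1)·2.000) / (8) = -0.720
  s = (-3 - (-2)·1.571 - (1)·-0.735 - (4)·-0.720) / (11) = 0.342

1.571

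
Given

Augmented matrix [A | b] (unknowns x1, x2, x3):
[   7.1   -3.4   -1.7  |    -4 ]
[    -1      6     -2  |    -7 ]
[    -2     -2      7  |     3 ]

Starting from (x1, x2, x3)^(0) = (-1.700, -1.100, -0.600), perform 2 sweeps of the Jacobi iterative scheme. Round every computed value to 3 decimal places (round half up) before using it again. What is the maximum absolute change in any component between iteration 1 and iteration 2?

0.208

Iteration 1:
  x1 = (-4 - (-3.4)·-1.100 - (-1.7)·-0.600) / (7.1) = -1.234
  x2 = (-7 - (-1)·-1.700 - (-2)·-0.600) / (6) = -1.650
  x3 = (3 - (-2)·-1.700 - (-2)·-1.100) / (7) = -0.371
Iteration 2:
  x1 = (-4 - (-3.4)·-1.650 - (-1.7)·-0.371) / (7.1) = -1.442
  x2 = (-7 - (-1)·-1.234 - (-2)·-0.371) / (6) = -1.496
  x3 = (3 - (-2)·-1.234 - (-2)·-1.650) / (7) = -0.395
Change: (-0.208, 0.154, -0.024) → max |·| = 0.208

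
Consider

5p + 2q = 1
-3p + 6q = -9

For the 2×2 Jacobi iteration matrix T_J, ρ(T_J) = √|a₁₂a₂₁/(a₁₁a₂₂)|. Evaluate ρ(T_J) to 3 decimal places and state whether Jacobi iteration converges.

0.447

a₁₂a₂₁/(a₁₁a₂₂) = (2)·(-3) / ((5)·(6)) = -0.200000
ρ = √|-0.200000| = √0.200000 = 0.447
ρ < 1, so Jacobi converges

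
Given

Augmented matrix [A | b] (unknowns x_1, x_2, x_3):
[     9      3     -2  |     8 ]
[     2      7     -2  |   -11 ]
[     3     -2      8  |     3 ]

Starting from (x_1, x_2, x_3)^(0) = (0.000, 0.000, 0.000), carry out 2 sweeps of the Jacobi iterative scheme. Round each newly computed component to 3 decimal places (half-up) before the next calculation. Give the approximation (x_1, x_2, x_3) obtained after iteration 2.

Iteration 1:
  x_1 = (8 - (3)·0.000 - (-2)·0.000) / (9) = 0.889
  x_2 = (-11 - (2)·0.000 - (-2)·0.000) / (7) = -1.571
  x_3 = (3 - (3)·0.000 - (-2)·0.000) / (8) = 0.375
Iteration 2:
  x_1 = (8 - (3)·-1.571 - (-2)·0.375) / (9) = 1.496
  x_2 = (-11 - (2)·0.889 - (-2)·0.375) / (7) = -1.718
  x_3 = (3 - (3)·0.889 - (-2)·-1.571) / (8) = -0.351

(1.496, -1.718, -0.351)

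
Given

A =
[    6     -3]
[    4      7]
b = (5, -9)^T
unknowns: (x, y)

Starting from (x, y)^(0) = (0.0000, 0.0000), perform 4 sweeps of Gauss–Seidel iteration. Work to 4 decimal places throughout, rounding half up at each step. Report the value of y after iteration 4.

Iteration 1:
  x = (5 - (-3)·0.0000) / (6) = 0.8333
  y = (-9 - (4)·0.8333) / (7) = -1.7619
Iteration 2:
  x = (5 - (-3)·-1.7619) / (6) = -0.0476
  y = (-9 - (4)·-0.0476) / (7) = -1.2585
Iteration 3:
  x = (5 - (-3)·-1.2585) / (6) = 0.2041
  y = (-9 - (4)·0.2041) / (7) = -1.4023
Iteration 4:
  x = (5 - (-3)·-1.4023) / (6) = 0.1322
  y = (-9 - (4)·0.1322) / (7) = -1.3613

-1.3613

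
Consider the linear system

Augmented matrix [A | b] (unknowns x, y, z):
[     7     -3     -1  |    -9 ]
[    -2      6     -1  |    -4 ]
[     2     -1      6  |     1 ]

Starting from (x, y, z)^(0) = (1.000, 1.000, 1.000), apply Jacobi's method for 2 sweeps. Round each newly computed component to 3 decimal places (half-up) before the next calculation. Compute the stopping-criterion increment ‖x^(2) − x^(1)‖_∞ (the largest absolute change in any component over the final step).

0.738

Iteration 1:
  x = (-9 - (-3)·1.000 - (-1)·1.000) / (7) = -0.714
  y = (-4 - (-2)·1.000 - (-1)·1.000) / (6) = -0.167
  z = (1 - (2)·1.000 - (-1)·1.000) / (6) = 0.000
Iteration 2:
  x = (-9 - (-3)·-0.167 - (-1)·0.000) / (7) = -1.357
  y = (-4 - (-2)·-0.714 - (-1)·0.000) / (6) = -0.905
  z = (1 - (2)·-0.714 - (-1)·-0.167) / (6) = 0.377
Change: (-0.643, -0.738, 0.377) → max |·| = 0.738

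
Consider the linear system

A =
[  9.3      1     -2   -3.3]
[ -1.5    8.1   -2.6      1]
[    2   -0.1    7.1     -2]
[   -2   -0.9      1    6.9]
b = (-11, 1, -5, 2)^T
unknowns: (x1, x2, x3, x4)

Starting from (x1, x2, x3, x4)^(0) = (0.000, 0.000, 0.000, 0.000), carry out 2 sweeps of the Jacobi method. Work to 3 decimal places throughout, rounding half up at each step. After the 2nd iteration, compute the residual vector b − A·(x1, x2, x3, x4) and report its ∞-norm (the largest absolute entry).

Iteration 1:
  x1 = (-11 - (1)·0.000 - (-2)·0.000 - (-3.3)·0.000) / (9.3) = -1.183
  x2 = (1 - (-1.5)·0.000 - (-2.6)·0.000 - (1)·0.000) / (8.1) = 0.123
  x3 = (-5 - (2)·0.000 - (-0.1)·0.000 - (-2)·0.000) / (7.1) = -0.704
  x4 = (2 - (-2)·0.000 - (-0.9)·0.000 - (1)·0.000) / (6.9) = 0.290
Iteration 2:
  x1 = (-11 - (1)·0.123 - (-2)·-0.704 - (-3.3)·0.290) / (9.3) = -1.245
  x2 = (1 - (-1.5)·-1.183 - (-2.6)·-0.704 - (1)·0.290) / (8.1) = -0.357
  x3 = (-5 - (2)·-1.183 - (-0.1)·0.123 - (-2)·0.290) / (7.1) = -0.288
  x4 = (2 - (-2)·-1.183 - (-0.9)·0.123 - (1)·-0.704) / (6.9) = 0.065
Residual b − A·x = (0.574, 1.210, -0.371, -0.972); ∞-norm = 1.210

1.210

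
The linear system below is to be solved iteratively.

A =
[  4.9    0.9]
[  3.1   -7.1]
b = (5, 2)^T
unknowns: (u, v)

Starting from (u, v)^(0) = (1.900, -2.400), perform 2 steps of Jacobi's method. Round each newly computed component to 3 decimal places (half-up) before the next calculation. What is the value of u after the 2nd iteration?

Iteration 1:
  u = (5 - (0.9)·-2.400) / (4.9) = 1.461
  v = (2 - (3.1)·1.900) / (-7.1) = 0.548
Iteration 2:
  u = (5 - (0.9)·0.548) / (4.9) = 0.920
  v = (2 - (3.1)·1.461) / (-7.1) = 0.356

0.920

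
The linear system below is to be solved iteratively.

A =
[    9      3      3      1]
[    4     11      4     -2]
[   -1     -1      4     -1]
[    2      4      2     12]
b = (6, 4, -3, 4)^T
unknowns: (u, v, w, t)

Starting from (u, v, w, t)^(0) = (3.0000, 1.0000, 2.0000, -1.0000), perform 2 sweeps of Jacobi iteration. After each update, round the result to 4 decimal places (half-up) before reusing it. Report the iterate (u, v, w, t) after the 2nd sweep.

Iteration 1:
  u = (6 - (3)·1.0000 - (3)·2.0000 - (1)·-1.0000) / (9) = -0.2222
  v = (4 - (4)·3.0000 - (4)·2.0000 - (-2)·-1.0000) / (11) = -1.6364
  w = (-3 - (-1)·3.0000 - (-1)·1.0000 - (-1)·-1.0000) / (4) = 0.0000
  t = (4 - (2)·3.0000 - (4)·1.0000 - (2)·2.0000) / (12) = -0.8333
Iteration 2:
  u = (6 - (3)·-1.6364 - (3)·0.0000 - (1)·-0.8333) / (9) = 1.3047
  v = (4 - (4)·-0.2222 - (4)·0.0000 - (-2)·-0.8333) / (11) = 0.2929
  w = (-3 - (-1)·-0.2222 - (-1)·-1.6364 - (-1)·-0.8333) / (4) = -1.4230
  t = (4 - (2)·-0.2222 - (4)·-1.6364 - (2)·0.0000) / (12) = 0.9158

(1.3047, 0.2929, -1.4230, 0.9158)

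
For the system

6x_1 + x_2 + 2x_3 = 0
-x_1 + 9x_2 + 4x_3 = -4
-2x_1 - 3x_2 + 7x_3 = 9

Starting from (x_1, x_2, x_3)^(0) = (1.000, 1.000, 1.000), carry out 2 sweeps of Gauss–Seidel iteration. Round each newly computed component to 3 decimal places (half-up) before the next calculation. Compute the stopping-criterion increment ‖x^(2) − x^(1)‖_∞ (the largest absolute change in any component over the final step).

Iteration 1:
  x_1 = (0 - (1)·1.000 - (2)·1.000) / (6) = -0.500
  x_2 = (-4 - (-1)·-0.500 - (4)·1.000) / (9) = -0.944
  x_3 = (9 - (-2)·-0.500 - (-3)·-0.944) / (7) = 0.738
Iteration 2:
  x_1 = (0 - (1)·-0.944 - (2)·0.738) / (6) = -0.089
  x_2 = (-4 - (-1)·-0.089 - (4)·0.738) / (9) = -0.782
  x_3 = (9 - (-2)·-0.089 - (-3)·-0.782) / (7) = 0.925
Change: (0.411, 0.162, 0.187) → max |·| = 0.411

0.411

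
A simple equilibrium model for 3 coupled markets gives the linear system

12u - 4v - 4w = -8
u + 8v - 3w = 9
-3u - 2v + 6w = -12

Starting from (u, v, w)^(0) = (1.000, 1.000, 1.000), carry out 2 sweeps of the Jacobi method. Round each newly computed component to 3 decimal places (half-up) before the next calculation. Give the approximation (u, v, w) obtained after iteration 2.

Iteration 1:
  u = (-8 - (-4)·1.000 - (-4)·1.000) / (12) = 0.000
  v = (9 - (1)·1.000 - (-3)·1.000) / (8) = 1.375
  w = (-12 - (-3)·1.000 - (-2)·1.000) / (6) = -1.167
Iteration 2:
  u = (-8 - (-4)·1.375 - (-4)·-1.167) / (12) = -0.597
  v = (9 - (1)·0.000 - (-3)·-1.167) / (8) = 0.687
  w = (-12 - (-3)·0.000 - (-2)·1.375) / (6) = -1.542

(-0.597, 0.687, -1.542)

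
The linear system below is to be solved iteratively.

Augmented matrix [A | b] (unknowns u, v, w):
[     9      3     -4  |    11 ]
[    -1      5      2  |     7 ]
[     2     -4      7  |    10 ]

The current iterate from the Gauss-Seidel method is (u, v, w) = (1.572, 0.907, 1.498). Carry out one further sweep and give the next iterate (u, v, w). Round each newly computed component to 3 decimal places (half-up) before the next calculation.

(1.586, 1.118, 1.614)

One sweep:
  u = (11 - (3)·0.907 - (-4)·1.498) / (9) = 1.586
  v = (7 - (-1)·1.586 - (2)·1.498) / (5) = 1.118
  w = (10 - (2)·1.586 - (-4)·1.118) / (7) = 1.614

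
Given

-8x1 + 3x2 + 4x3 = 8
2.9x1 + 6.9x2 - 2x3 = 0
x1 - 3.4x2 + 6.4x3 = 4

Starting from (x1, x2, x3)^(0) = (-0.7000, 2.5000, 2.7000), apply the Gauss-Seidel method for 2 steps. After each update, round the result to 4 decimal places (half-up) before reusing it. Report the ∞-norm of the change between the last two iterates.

1.9209

Iteration 1:
  x1 = (8 - (3)·2.5000 - (4)·2.7000) / (-8) = 1.2875
  x2 = (0 - (2.9)·1.2875 - (-2)·2.7000) / (6.9) = 0.2415
  x3 = (4 - (1)·1.2875 - (-3.4)·0.2415) / (6.4) = 0.5521
Iteration 2:
  x1 = (8 - (3)·0.2415 - (4)·0.5521) / (-8) = -0.6334
  x2 = (0 - (2.9)·-0.6334 - (-2)·0.5521) / (6.9) = 0.4262
  x3 = (4 - (1)·-0.6334 - (-3.4)·0.4262) / (6.4) = 0.9504
Change: (-1.9209, 0.1847, 0.3983) → max |·| = 1.9209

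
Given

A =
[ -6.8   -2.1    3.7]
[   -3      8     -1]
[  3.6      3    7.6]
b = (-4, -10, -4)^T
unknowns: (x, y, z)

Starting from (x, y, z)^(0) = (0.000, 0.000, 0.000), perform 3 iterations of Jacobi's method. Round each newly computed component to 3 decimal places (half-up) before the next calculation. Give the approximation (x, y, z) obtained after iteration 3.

Iteration 1:
  x = (-4 - (-2.1)·0.000 - (3.7)·0.000) / (-6.8) = 0.588
  y = (-10 - (-3)·0.000 - (-1)·0.000) / (8) = -1.250
  z = (-4 - (3.6)·0.000 - (3)·0.000) / (7.6) = -0.526
Iteration 2:
  x = (-4 - (-2.1)·-1.250 - (3.7)·-0.526) / (-6.8) = 0.688
  y = (-10 - (-3)·0.588 - (-1)·-0.526) / (8) = -1.095
  z = (-4 - (3.6)·0.588 - (3)·-1.250) / (7.6) = -0.311
Iteration 3:
  x = (-4 - (-2.1)·-1.095 - (3.7)·-0.311) / (-6.8) = 0.757
  y = (-10 - (-3)·0.688 - (-1)·-0.311) / (8) = -1.031
  z = (-4 - (3.6)·0.688 - (3)·-1.095) / (7.6) = -0.420

(0.757, -1.031, -0.420)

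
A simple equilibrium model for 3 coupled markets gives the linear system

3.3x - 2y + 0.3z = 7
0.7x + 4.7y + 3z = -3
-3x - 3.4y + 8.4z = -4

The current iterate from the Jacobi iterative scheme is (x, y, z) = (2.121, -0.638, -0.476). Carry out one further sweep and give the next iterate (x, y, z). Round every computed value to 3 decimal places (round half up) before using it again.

(1.778, -0.650, 0.023)

One sweep:
  x = (7 - (-2)·-0.638 - (0.3)·-0.476) / (3.3) = 1.778
  y = (-3 - (0.7)·2.121 - (3)·-0.476) / (4.7) = -0.650
  z = (-4 - (-3)·2.121 - (-3.4)·-0.638) / (8.4) = 0.023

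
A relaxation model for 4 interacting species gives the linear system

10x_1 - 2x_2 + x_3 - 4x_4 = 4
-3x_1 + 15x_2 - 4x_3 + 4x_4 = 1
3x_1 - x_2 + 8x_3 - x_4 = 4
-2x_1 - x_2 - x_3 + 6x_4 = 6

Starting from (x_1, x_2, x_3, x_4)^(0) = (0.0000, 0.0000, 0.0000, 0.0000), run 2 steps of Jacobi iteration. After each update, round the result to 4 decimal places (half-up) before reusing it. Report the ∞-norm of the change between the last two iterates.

0.3633

Iteration 1:
  x_1 = (4 - (-2)·0.0000 - (1)·0.0000 - (-4)·0.0000) / (10) = 0.4000
  x_2 = (1 - (-3)·0.0000 - (-4)·0.0000 - (4)·0.0000) / (15) = 0.0667
  x_3 = (4 - (3)·0.0000 - (-1)·0.0000 - (-1)·0.0000) / (8) = 0.5000
  x_4 = (6 - (-2)·0.0000 - (-1)·0.0000 - (-1)·0.0000) / (6) = 1.0000
Iteration 2:
  x_1 = (4 - (-2)·0.0667 - (1)·0.5000 - (-4)·1.0000) / (10) = 0.7633
  x_2 = (1 - (-3)·0.4000 - (-4)·0.5000 - (4)·1.0000) / (15) = 0.0133
  x_3 = (4 - (3)·0.4000 - (-1)·0.0667 - (-1)·1.0000) / (8) = 0.4833
  x_4 = (6 - (-2)·0.4000 - (-1)·0.0667 - (-1)·0.5000) / (6) = 1.2278
Change: (0.3633, -0.0534, -0.0167, 0.2278) → max |·| = 0.3633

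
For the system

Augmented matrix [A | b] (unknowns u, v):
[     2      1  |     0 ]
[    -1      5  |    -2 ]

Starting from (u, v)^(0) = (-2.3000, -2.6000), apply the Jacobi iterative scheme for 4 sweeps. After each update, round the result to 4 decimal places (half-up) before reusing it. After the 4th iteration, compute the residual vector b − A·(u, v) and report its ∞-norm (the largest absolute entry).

Iteration 1:
  u = (0 - (1)·-2.6000) / (2) = 1.3000
  v = (-2 - (-1)·-2.3000) / (5) = -0.8600
Iteration 2:
  u = (0 - (1)·-0.8600) / (2) = 0.4300
  v = (-2 - (-1)·1.3000) / (5) = -0.1400
Iteration 3:
  u = (0 - (1)·-0.1400) / (2) = 0.0700
  v = (-2 - (-1)·0.4300) / (5) = -0.3140
Iteration 4:
  u = (0 - (1)·-0.3140) / (2) = 0.1570
  v = (-2 - (-1)·0.0700) / (5) = -0.3860
Residual b − A·x = (0.0720, 0.0870); ∞-norm = 0.0870

0.0870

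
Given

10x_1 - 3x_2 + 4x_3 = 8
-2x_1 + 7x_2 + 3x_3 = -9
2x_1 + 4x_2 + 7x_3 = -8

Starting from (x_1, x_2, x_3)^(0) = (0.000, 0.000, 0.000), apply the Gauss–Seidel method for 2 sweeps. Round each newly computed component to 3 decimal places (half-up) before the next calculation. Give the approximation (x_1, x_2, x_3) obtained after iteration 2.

(0.790, -0.731, -0.951)

Iteration 1:
  x_1 = (8 - (-3)·0.000 - (4)·0.000) / (10) = 0.800
  x_2 = (-9 - (-2)·0.800 - (3)·0.000) / (7) = -1.057
  x_3 = (-8 - (2)·0.800 - (4)·-1.057) / (7) = -0.767
Iteration 2:
  x_1 = (8 - (-3)·-1.057 - (4)·-0.767) / (10) = 0.790
  x_2 = (-9 - (-2)·0.790 - (3)·-0.767) / (7) = -0.731
  x_3 = (-8 - (2)·0.790 - (4)·-0.731) / (7) = -0.951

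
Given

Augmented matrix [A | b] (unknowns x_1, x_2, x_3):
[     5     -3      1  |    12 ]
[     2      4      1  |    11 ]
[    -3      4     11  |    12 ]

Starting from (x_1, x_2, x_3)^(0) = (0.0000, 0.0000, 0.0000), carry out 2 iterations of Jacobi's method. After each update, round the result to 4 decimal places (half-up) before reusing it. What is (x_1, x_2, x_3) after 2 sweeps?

Iteration 1:
  x_1 = (12 - (-3)·0.0000 - (1)·0.0000) / (5) = 2.4000
  x_2 = (11 - (2)·0.0000 - (1)·0.0000) / (4) = 2.7500
  x_3 = (12 - (-3)·0.0000 - (4)·0.0000) / (11) = 1.0909
Iteration 2:
  x_1 = (12 - (-3)·2.7500 - (1)·1.0909) / (5) = 3.8318
  x_2 = (11 - (2)·2.4000 - (1)·1.0909) / (4) = 1.2773
  x_3 = (12 - (-3)·2.4000 - (4)·2.7500) / (11) = 0.7455

(3.8318, 1.2773, 0.7455)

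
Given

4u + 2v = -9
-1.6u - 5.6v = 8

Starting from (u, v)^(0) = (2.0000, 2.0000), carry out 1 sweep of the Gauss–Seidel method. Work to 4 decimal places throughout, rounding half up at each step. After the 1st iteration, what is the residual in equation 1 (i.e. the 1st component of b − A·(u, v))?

Iteration 1:
  u = (-9 - (2)·2.0000) / (4) = -3.2500
  v = (8 - (-1.6)·-3.2500) / (-5.6) = -0.5000
Residual b − A·x = (5.0000, 0.0000)

5.0000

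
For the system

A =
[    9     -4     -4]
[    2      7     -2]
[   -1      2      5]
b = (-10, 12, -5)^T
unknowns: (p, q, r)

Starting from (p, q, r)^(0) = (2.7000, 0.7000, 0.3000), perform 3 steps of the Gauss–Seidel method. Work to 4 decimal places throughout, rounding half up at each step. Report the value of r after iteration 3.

-1.8751

Iteration 1:
  p = (-10 - (-4)·0.7000 - (-4)·0.3000) / (9) = -0.6667
  q = (12 - (2)·-0.6667 - (-2)·0.3000) / (7) = 1.9905
  r = (-5 - (-1)·-0.6667 - (2)·1.9905) / (5) = -1.9295
Iteration 2:
  p = (-10 - (-4)·1.9905 - (-4)·-1.9295) / (9) = -1.0840
  q = (12 - (2)·-1.0840 - (-2)·-1.9295) / (7) = 1.4727
  r = (-5 - (-1)·-1.0840 - (2)·1.4727) / (5) = -1.8059
Iteration 3:
  p = (-10 - (-4)·1.4727 - (-4)·-1.8059) / (9) = -1.2592
  q = (12 - (2)·-1.2592 - (-2)·-1.8059) / (7) = 1.5581
  r = (-5 - (-1)·-1.2592 - (2)·1.5581) / (5) = -1.8751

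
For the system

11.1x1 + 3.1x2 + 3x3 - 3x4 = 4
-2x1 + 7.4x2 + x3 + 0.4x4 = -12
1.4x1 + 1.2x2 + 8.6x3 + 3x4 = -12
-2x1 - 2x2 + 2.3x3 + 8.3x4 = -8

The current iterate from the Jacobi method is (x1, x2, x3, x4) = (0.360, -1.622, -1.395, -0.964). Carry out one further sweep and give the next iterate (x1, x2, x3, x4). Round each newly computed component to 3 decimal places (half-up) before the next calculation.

(0.930, -1.284, -0.891, -0.881)

One sweep:
  x1 = (4 - (3.1)·-1.622 - (3)·-1.395 - (-3)·-0.964) / (11.1) = 0.930
  x2 = (-12 - (-2)·0.360 - (1)·-1.395 - (0.4)·-0.964) / (7.4) = -1.284
  x3 = (-12 - (1.4)·0.360 - (1.2)·-1.622 - (3)·-0.964) / (8.6) = -0.891
  x4 = (-8 - (-2)·0.360 - (-2)·-1.622 - (2.3)·-1.395) / (8.3) = -0.881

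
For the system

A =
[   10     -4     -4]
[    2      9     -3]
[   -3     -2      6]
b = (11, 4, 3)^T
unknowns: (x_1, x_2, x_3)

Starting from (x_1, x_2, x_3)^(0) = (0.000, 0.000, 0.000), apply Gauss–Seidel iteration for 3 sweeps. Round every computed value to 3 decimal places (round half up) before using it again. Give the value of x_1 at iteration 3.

Iteration 1:
  x_1 = (11 - (-4)·0.000 - (-4)·0.000) / (10) = 1.100
  x_2 = (4 - (2)·1.100 - (-3)·0.000) / (9) = 0.200
  x_3 = (3 - (-3)·1.100 - (-2)·0.200) / (6) = 1.117
Iteration 2:
  x_1 = (11 - (-4)·0.200 - (-4)·1.117) / (10) = 1.627
  x_2 = (4 - (2)·1.627 - (-3)·1.117) / (9) = 0.455
  x_3 = (3 - (-3)·1.627 - (-2)·0.455) / (6) = 1.465
Iteration 3:
  x_1 = (11 - (-4)·0.455 - (-4)·1.465) / (10) = 1.868
  x_2 = (4 - (2)·1.868 - (-3)·1.465) / (9) = 0.518
  x_3 = (3 - (-3)·1.868 - (-2)·0.518) / (6) = 1.607

1.868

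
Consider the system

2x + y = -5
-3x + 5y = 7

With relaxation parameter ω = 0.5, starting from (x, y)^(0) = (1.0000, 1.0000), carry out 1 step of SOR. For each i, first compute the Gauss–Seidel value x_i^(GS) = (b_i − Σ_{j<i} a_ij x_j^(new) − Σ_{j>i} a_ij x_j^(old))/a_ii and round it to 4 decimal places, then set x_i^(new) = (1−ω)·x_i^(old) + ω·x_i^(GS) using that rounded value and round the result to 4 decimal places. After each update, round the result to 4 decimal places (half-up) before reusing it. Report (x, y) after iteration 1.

Iteration 1:
  x: GS value = (-5 - (1)·1.0000) / (2) = -3.0000;  x ← (1−ω)·1.0000 + ω·-3.0000 = -1.0000
  y: GS value = (7 - (-3)·-1.0000) / (5) = 0.8000;  y ← (1−ω)·1.0000 + ω·0.8000 = 0.9000

(-1.0000, 0.9000)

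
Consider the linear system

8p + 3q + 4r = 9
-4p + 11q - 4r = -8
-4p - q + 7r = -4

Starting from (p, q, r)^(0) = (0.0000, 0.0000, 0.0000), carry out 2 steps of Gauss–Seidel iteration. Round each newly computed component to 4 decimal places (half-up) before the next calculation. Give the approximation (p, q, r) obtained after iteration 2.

(1.2313, -0.2701, 0.0936)

Iteration 1:
  p = (9 - (3)·0.0000 - (4)·0.0000) / (8) = 1.1250
  q = (-8 - (-4)·1.1250 - (-4)·0.0000) / (11) = -0.3182
  r = (-4 - (-4)·1.1250 - (-1)·-0.3182) / (7) = 0.0260
Iteration 2:
  p = (9 - (3)·-0.3182 - (4)·0.0260) / (8) = 1.2313
  q = (-8 - (-4)·1.2313 - (-4)·0.0260) / (11) = -0.2701
  r = (-4 - (-4)·1.2313 - (-1)·-0.2701) / (7) = 0.0936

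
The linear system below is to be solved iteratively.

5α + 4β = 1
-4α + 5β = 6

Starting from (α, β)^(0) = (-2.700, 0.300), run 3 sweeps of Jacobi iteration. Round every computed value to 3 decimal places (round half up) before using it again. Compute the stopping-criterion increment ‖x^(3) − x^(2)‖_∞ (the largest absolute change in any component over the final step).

1.702

Iteration 1:
  α = (1 - (4)·0.300) / (5) = -0.040
  β = (6 - (-4)·-2.700) / (5) = -0.960
Iteration 2:
  α = (1 - (4)·-0.960) / (5) = 0.968
  β = (6 - (-4)·-0.040) / (5) = 1.168
Iteration 3:
  α = (1 - (4)·1.168) / (5) = -0.734
  β = (6 - (-4)·0.968) / (5) = 1.974
Change: (-1.702, 0.806) → max |·| = 1.702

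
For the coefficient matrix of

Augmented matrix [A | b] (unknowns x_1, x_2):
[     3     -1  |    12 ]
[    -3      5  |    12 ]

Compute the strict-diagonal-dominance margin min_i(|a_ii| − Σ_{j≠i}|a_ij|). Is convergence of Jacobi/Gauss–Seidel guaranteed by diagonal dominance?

row 1: |3| − (1) = 2
row 2: |5| − (3) = 2
minimum over rows = 2 → strictly diagonally dominant (convergence guaranteed)

2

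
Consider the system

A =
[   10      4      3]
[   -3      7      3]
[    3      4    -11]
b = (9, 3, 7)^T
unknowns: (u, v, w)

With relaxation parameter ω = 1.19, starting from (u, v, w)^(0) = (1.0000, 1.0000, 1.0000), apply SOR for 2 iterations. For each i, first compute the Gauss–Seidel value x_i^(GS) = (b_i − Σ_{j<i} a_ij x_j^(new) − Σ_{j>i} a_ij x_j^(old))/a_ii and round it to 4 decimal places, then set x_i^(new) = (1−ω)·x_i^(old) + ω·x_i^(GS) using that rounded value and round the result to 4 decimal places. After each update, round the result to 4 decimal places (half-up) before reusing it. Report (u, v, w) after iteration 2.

(1.4988, 1.8175, 0.7063)

Iteration 1:
  u: GS value = (9 - (4)·1.0000 - (3)·1.0000) / (10) = 0.2000;  u ← (1−ω)·1.0000 + ω·0.2000 = 0.0480
  v: GS value = (3 - (-3)·0.0480 - (3)·1.0000) / (7) = 0.0206;  v ← (1−ω)·1.0000 + ω·0.0206 = -0.1655
  w: GS value = (7 - (3)·0.0480 - (4)·-0.1655) / (-11) = -0.6835;  w ← (1−ω)·1.0000 + ω·-0.6835 = -1.0034
Iteration 2:
  u: GS value = (9 - (4)·-0.1655 - (3)·-1.0034) / (10) = 1.2672;  u ← (1−ω)·0.0480 + ω·1.2672 = 1.4988
  v: GS value = (3 - (-3)·1.4988 - (3)·-1.0034) / (7) = 1.5009;  v ← (1−ω)·-0.1655 + ω·1.5009 = 1.8175
  w: GS value = (7 - (3)·1.4988 - (4)·1.8175) / (-11) = 0.4333;  w ← (1−ω)·-1.0034 + ω·0.4333 = 0.7063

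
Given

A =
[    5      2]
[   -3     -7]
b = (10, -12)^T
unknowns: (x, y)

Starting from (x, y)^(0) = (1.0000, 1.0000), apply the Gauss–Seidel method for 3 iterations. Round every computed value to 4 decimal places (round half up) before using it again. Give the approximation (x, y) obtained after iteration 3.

Iteration 1:
  x = (10 - (2)·1.0000) / (5) = 1.6000
  y = (-12 - (-3)·1.6000) / (-7) = 1.0286
Iteration 2:
  x = (10 - (2)·1.0286) / (5) = 1.5886
  y = (-12 - (-3)·1.5886) / (-7) = 1.0335
Iteration 3:
  x = (10 - (2)·1.0335) / (5) = 1.5866
  y = (-12 - (-3)·1.5866) / (-7) = 1.0343

(1.5866, 1.0343)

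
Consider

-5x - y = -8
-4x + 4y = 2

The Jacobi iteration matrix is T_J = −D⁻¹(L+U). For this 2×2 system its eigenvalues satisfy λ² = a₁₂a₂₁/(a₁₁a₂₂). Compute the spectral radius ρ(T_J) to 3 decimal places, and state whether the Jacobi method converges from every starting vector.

a₁₂a₂₁/(a₁₁a₂₂) = (-1)·(-4) / ((-5)·(4)) = -0.200000
ρ = √|-0.200000| = √0.200000 = 0.447
ρ < 1, so Jacobi converges

0.447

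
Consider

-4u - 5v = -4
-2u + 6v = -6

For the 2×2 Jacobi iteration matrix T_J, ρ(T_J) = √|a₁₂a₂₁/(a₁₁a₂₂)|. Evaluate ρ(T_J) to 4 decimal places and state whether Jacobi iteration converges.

0.6455

a₁₂a₂₁/(a₁₁a₂₂) = (-5)·(-2) / ((-4)·(6)) = -0.416667
ρ = √|-0.416667| = √0.416667 = 0.6455
ρ < 1, so Jacobi converges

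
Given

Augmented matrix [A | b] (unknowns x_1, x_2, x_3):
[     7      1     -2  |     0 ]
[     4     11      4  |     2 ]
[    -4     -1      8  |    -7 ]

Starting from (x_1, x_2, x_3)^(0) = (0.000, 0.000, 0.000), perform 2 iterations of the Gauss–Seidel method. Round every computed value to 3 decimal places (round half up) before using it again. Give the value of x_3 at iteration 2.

Iteration 1:
  x_1 = (0 - (1)·0.000 - (-2)·0.000) / (7) = 0.000
  x_2 = (2 - (4)·0.000 - (4)·0.000) / (11) = 0.182
  x_3 = (-7 - (-4)·0.000 - (-1)·0.182) / (8) = -0.852
Iteration 2:
  x_1 = (0 - (1)·0.182 - (-2)·-0.852) / (7) = -0.269
  x_2 = (2 - (4)·-0.269 - (4)·-0.852) / (11) = 0.589
  x_3 = (-7 - (-4)·-0.269 - (-1)·0.589) / (8) = -0.936

-0.936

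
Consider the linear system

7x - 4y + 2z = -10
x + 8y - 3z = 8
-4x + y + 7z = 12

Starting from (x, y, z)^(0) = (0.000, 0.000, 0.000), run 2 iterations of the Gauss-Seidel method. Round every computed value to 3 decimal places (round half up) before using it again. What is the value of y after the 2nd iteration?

Iteration 1:
  x = (-10 - (-4)·0.000 - (2)·0.000) / (7) = -1.429
  y = (8 - (1)·-1.429 - (-3)·0.000) / (8) = 1.179
  z = (12 - (-4)·-1.429 - (1)·1.179) / (7) = 0.729
Iteration 2:
  x = (-10 - (-4)·1.179 - (2)·0.729) / (7) = -0.963
  y = (8 - (1)·-0.963 - (-3)·0.729) / (8) = 1.394
  z = (12 - (-4)·-0.963 - (1)·1.394) / (7) = 0.965

1.394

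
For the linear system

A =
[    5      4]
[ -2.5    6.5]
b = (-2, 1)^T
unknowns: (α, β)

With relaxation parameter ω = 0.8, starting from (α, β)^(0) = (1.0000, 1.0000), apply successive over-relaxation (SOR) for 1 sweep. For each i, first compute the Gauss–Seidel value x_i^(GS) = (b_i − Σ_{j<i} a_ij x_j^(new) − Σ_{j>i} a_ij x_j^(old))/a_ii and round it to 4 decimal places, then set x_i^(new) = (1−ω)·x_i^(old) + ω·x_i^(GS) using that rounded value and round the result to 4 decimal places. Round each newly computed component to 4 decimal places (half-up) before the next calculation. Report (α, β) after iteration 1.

(-0.7600, 0.0892)

Iteration 1:
  α: GS value = (-2 - (4)·1.0000) / (5) = -1.2000;  α ← (1−ω)·1.0000 + ω·-1.2000 = -0.7600
  β: GS value = (1 - (-2.5)·-0.7600) / (6.5) = -0.1385;  β ← (1−ω)·1.0000 + ω·-0.1385 = 0.0892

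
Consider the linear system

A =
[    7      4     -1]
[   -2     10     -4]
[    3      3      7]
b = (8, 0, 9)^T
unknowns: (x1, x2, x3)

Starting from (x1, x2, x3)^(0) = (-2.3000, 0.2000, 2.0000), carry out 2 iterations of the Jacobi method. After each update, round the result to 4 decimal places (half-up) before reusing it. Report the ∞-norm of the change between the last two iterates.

1.6090

Iteration 1:
  x1 = (8 - (4)·0.2000 - (-1)·2.0000) / (7) = 1.3143
  x2 = (0 - (-2)·-2.3000 - (-4)·2.0000) / (10) = 0.3400
  x3 = (9 - (3)·-2.3000 - (3)·0.2000) / (7) = 2.1857
Iteration 2:
  x1 = (8 - (4)·0.3400 - (-1)·2.1857) / (7) = 1.2608
  x2 = (0 - (-2)·1.3143 - (-4)·2.1857) / (10) = 1.1371
  x3 = (9 - (3)·1.3143 - (3)·0.3400) / (7) = 0.5767
Change: (-0.0535, 0.7971, -1.6090) → max |·| = 1.6090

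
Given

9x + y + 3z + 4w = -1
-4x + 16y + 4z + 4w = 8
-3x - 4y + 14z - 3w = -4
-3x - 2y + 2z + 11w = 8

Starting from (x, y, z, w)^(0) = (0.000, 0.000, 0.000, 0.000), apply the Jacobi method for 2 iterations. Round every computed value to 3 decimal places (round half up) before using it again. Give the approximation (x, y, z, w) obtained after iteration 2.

Iteration 1:
  x = (-1 - (1)·0.000 - (3)·0.000 - (4)·0.000) / (9) = -0.111
  y = (8 - (-4)·0.000 - (4)·0.000 - (4)·0.000) / (16) = 0.500
  z = (-4 - (-3)·0.000 - (-4)·0.000 - (-3)·0.000) / (14) = -0.286
  w = (8 - (-3)·0.000 - (-2)·0.000 - (2)·0.000) / (11) = 0.727
Iteration 2:
  x = (-1 - (1)·0.500 - (3)·-0.286 - (4)·0.727) / (9) = -0.394
  y = (8 - (-4)·-0.111 - (4)·-0.286 - (4)·0.727) / (16) = 0.362
  z = (-4 - (-3)·-0.111 - (-4)·0.500 - (-3)·0.727) / (14) = -0.011
  w = (8 - (-3)·-0.111 - (-2)·0.500 - (2)·-0.286) / (11) = 0.840

(-0.394, 0.362, -0.011, 0.840)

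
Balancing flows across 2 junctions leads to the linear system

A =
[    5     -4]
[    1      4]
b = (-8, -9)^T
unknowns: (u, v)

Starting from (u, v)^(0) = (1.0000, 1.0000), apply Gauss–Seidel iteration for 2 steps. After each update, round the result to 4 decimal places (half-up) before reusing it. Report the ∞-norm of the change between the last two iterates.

2.4400

Iteration 1:
  u = (-8 - (-4)·1.0000) / (5) = -0.8000
  v = (-9 - (1)·-0.8000) / (4) = -2.0500
Iteration 2:
  u = (-8 - (-4)·-2.0500) / (5) = -3.2400
  v = (-9 - (1)·-3.2400) / (4) = -1.4400
Change: (-2.4400, 0.6100) → max |·| = 2.4400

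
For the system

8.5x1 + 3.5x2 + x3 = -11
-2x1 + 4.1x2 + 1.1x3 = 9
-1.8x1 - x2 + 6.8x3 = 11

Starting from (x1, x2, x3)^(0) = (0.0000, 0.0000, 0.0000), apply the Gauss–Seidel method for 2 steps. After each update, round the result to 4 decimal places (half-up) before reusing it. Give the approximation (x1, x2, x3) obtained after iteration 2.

Iteration 1:
  x1 = (-11 - (3.5)·0.0000 - (1)·0.0000) / (8.5) = -1.2941
  x2 = (9 - (-2)·-1.2941 - (1.1)·0.0000) / (4.1) = 1.5639
  x3 = (11 - (-1.8)·-1.2941 - (-1)·1.5639) / (6.8) = 1.5051
Iteration 2:
  x1 = (-11 - (3.5)·1.5639 - (1)·1.5051) / (8.5) = -2.1151
  x2 = (9 - (-2)·-2.1151 - (1.1)·1.5051) / (4.1) = 0.7596
  x3 = (11 - (-1.8)·-2.1151 - (-1)·0.7596) / (6.8) = 1.1695

(-2.1151, 0.7596, 1.1695)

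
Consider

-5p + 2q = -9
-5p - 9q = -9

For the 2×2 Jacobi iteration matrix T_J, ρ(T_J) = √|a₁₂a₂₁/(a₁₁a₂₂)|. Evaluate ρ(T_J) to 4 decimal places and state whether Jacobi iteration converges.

0.4714

a₁₂a₂₁/(a₁₁a₂₂) = (2)·(-5) / ((-5)·(-9)) = -0.222222
ρ = √|-0.222222| = √0.222222 = 0.4714
ρ < 1, so Jacobi converges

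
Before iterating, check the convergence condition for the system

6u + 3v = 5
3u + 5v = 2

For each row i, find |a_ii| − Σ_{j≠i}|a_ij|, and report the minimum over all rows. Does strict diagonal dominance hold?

row 1: |6| − (3) = 3
row 2: |5| − (3) = 2
minimum over rows = 2 → strictly diagonally dominant (convergence guaranteed)

2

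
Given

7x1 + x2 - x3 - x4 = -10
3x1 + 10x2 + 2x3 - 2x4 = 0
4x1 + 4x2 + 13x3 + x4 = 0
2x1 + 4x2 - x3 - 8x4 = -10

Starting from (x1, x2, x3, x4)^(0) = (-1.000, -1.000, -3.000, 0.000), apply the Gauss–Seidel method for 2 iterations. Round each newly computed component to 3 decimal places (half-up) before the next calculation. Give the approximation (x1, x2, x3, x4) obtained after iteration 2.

Iteration 1:
  x1 = (-10 - (1)·-1.000 - (-1)·-3.000 - (-1)·0.000) / (7) = -1.714
  x2 = (0 - (3)·-1.714 - (2)·-3.000 - (-2)·0.000) / (10) = 1.114
  x3 = (0 - (4)·-1.714 - (4)·1.114 - (1)·0.000) / (13) = 0.185
  x4 = (-10 - (2)·-1.714 - (4)·1.114 - (-1)·0.185) / (-8) = 1.355
Iteration 2:
  x1 = (-10 - (1)·1.114 - (-1)·0.185 - (-1)·1.355) / (7) = -1.368
  x2 = (0 - (3)·-1.368 - (2)·0.185 - (-2)·1.355) / (10) = 0.644
  x3 = (0 - (4)·-1.368 - (4)·0.644 - (1)·1.355) / (13) = 0.119
  x4 = (-10 - (2)·-1.368 - (4)·0.644 - (-1)·0.119) / (-8) = 1.215

(-1.368, 0.644, 0.119, 1.215)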